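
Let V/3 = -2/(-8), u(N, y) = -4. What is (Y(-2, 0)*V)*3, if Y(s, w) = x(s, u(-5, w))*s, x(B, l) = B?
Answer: 9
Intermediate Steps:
Y(s, w) = s² (Y(s, w) = s*s = s²)
V = ¾ (V = 3*(-2/(-8)) = 3*(-2*(-⅛)) = 3*(¼) = ¾ ≈ 0.75000)
(Y(-2, 0)*V)*3 = ((-2)²*(¾))*3 = (4*(¾))*3 = 3*3 = 9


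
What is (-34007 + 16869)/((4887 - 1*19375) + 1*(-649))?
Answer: 17138/15137 ≈ 1.1322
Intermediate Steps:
(-34007 + 16869)/((4887 - 1*19375) + 1*(-649)) = -17138/((4887 - 19375) - 649) = -17138/(-14488 - 649) = -17138/(-15137) = -17138*(-1/15137) = 17138/15137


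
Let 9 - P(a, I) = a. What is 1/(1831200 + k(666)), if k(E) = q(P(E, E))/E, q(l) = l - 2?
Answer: 666/1219578541 ≈ 5.4609e-7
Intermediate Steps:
P(a, I) = 9 - a
q(l) = -2 + l
k(E) = (7 - E)/E (k(E) = (-2 + (9 - E))/E = (7 - E)/E)
1/(1831200 + k(666)) = 1/(1831200 + (7 - 1*666)/666) = 1/(1831200 + (7 - 666)/666) = 1/(1831200 + (1/666)*(-659)) = 1/(1831200 - 659/666) = 1/(1219578541/666) = 666/1219578541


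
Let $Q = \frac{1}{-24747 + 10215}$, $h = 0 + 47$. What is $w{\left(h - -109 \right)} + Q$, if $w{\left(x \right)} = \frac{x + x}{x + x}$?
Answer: $\frac{14531}{14532} \approx 0.99993$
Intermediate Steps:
$h = 47$
$w{\left(x \right)} = 1$ ($w{\left(x \right)} = \frac{2 x}{2 x} = 2 x \frac{1}{2 x} = 1$)
$Q = - \frac{1}{14532}$ ($Q = \frac{1}{-14532} = - \frac{1}{14532} \approx -6.8814 \cdot 10^{-5}$)
$w{\left(h - -109 \right)} + Q = 1 - \frac{1}{14532} = \frac{14531}{14532}$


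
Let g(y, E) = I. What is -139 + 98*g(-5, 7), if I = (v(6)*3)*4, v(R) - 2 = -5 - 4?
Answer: -8371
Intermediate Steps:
v(R) = -7 (v(R) = 2 + (-5 - 4) = 2 - 9 = -7)
I = -84 (I = -7*3*4 = -21*4 = -84)
g(y, E) = -84
-139 + 98*g(-5, 7) = -139 + 98*(-84) = -139 - 8232 = -8371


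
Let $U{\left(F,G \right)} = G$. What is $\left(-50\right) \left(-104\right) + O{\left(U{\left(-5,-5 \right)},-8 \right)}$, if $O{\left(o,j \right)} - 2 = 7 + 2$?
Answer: $5211$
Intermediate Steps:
$O{\left(o,j \right)} = 11$ ($O{\left(o,j \right)} = 2 + \left(7 + 2\right) = 2 + 9 = 11$)
$\left(-50\right) \left(-104\right) + O{\left(U{\left(-5,-5 \right)},-8 \right)} = \left(-50\right) \left(-104\right) + 11 = 5200 + 11 = 5211$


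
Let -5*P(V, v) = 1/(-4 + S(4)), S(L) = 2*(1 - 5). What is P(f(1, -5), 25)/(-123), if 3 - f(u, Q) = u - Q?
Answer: -1/7380 ≈ -0.00013550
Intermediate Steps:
f(u, Q) = 3 + Q - u (f(u, Q) = 3 - (u - Q) = 3 + (Q - u) = 3 + Q - u)
S(L) = -8 (S(L) = 2*(-4) = -8)
P(V, v) = 1/60 (P(V, v) = -1/(5*(-4 - 8)) = -⅕/(-12) = -⅕*(-1/12) = 1/60)
P(f(1, -5), 25)/(-123) = (1/60)/(-123) = (1/60)*(-1/123) = -1/7380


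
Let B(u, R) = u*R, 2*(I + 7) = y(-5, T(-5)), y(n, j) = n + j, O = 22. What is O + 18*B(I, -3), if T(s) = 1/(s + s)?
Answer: 5377/10 ≈ 537.70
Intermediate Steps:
T(s) = 1/(2*s)
y(n, j) = j + n
I = -191/20 (I = -7 + ((½)/(-5) - 5)/2 = -7 + ((½)*(-⅕) - 5)/2 = -7 + (-⅒ - 5)/2 = -7 + (½)*(-51/10) = -7 - 51/20 = -191/20 ≈ -9.5500)
B(u, R) = R*u
O + 18*B(I, -3) = 22 + 18*(-3*(-191/20)) = 22 + 18*(573/20) = 22 + 5157/10 = 5377/10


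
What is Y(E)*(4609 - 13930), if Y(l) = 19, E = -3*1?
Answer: -177099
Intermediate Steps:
E = -3
Y(E)*(4609 - 13930) = 19*(4609 - 13930) = 19*(-9321) = -177099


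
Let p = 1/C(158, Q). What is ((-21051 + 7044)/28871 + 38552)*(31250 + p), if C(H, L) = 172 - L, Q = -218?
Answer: 2712988386041657/2251938 ≈ 1.2047e+9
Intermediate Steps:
p = 1/390 (p = 1/(172 - 1*(-218)) = 1/(172 + 218) = 1/390 ≈ 0.0025641)
((-21051 + 7044)/28871 + 38552)*(31250 + p) = ((-21051 + 7044)/28871 + 38552)*(31250 + 1/390) = (-14007*1/28871 + 38552)*(12187501/390) = (-14007/28871 + 38552)*(12187501/390) = (1113020785/28871)*(12187501/390) = 2712988386041657/2251938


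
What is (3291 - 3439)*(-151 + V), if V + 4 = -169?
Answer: 47952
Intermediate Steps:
V = -173 (V = -4 - 169 = -173)
(3291 - 3439)*(-151 + V) = (3291 - 3439)*(-151 - 173) = -148*(-324) = 47952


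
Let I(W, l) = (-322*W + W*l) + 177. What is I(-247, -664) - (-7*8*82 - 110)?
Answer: 248421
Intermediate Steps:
I(W, l) = 177 - 322*W + W*l
I(-247, -664) - (-7*8*82 - 110) = (177 - 322*(-247) - 247*(-664)) - (-7*8*82 - 110) = (177 + 79534 + 164008) - (-56*82 - 110) = 243719 - (-4592 - 110) = 243719 - 1*(-4702) = 243719 + 4702 = 248421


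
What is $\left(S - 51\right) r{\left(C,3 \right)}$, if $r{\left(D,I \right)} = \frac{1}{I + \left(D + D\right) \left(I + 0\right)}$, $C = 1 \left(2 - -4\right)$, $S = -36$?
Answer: $- \frac{29}{13} \approx -2.2308$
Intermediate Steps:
$C = 6$ ($C = 1 \left(2 + 4\right) = 1 \cdot 6 = 6$)
$r{\left(D,I \right)} = \frac{1}{I + 2 D I}$
$\left(S - 51\right) r{\left(C,3 \right)} = \left(-36 - 51\right) \frac{1}{3 \left(1 + 2 \cdot 6\right)} = - 87 \frac{1}{3 \left(1 + 12\right)} = - 87 \frac{1}{3 \cdot 13} = - 87 \cdot \frac{1}{3} \cdot \frac{1}{13} = \left(-87\right) \frac{1}{39} = - \frac{29}{13}$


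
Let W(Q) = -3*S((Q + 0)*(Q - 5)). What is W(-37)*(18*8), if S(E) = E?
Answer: -671328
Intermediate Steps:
W(Q) = -3*Q*(-5 + Q) (W(Q) = -3*(Q + 0)*(Q - 5) = -3*Q*(-5 + Q))
W(-37)*(18*8) = (3*(-37)*(5 - 1*(-37)))*(18*8) = (3*(-37)*(5 + 37))*144 = (3*(-37)*42)*144 = -4662*144 = -671328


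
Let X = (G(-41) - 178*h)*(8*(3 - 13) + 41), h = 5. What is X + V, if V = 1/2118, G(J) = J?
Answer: 76902463/2118 ≈ 36309.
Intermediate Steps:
V = 1/2118 ≈ 0.00047214
X = 36309 (X = (-41 - 178*5)*(8*(3 - 13) + 41) = (-41 - 890)*(8*(-10) + 41) = -931*(-80 + 41) = -931*(-39) = 36309)
X + V = 36309 + 1/2118 = 76902463/2118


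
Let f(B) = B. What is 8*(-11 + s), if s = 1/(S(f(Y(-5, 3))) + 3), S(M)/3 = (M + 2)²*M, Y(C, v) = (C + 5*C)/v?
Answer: -168704/1917 ≈ -88.004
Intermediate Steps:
Y(C, v) = 6*C/v (Y(C, v) = (6*C)/v = 6*C/v)
S(M) = 3*M*(2 + M)² (S(M) = 3*((M + 2)²*M) = 3*((2 + M)²*M) = 3*(M*(2 + M)²) = 3*M*(2 + M)²)
s = -1/1917 (s = 1/(3*(6*(-5)/3)*(2 + 6*(-5)/3)² + 3) = 1/(3*(6*(-5)*(⅓))*(2 + 6*(-5)*(⅓))² + 3) = 1/(3*(-10)*(2 - 10)² + 3) = 1/(3*(-10)*(-8)² + 3) = 1/(3*(-10)*64 + 3) = 1/(-1920 + 3) = 1/(-1917) = -1/1917 ≈ -0.00052165)
8*(-11 + s) = 8*(-11 - 1/1917) = 8*(-21088/1917) = -168704/1917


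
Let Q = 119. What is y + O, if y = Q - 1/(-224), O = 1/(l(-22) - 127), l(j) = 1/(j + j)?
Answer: 148976117/1251936 ≈ 119.00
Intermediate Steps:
l(j) = 1/(2*j)
O = -44/5589 (O = 1/((½)/(-22) - 127) = 1/((½)*(-1/22) - 127) = 1/(-1/44 - 127) = 1/(-5589/44) = -44/5589 ≈ -0.0078726)
y = 26657/224 (y = 119 - 1/(-224) = 119 - 1*(-1/224) = 119 + 1/224 = 26657/224 ≈ 119.00)
y + O = 26657/224 - 44/5589 = 148976117/1251936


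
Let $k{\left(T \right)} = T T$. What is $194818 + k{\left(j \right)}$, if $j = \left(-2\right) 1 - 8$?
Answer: $194918$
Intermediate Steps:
$j = -10$ ($j = -2 - 8 = -10$)
$k{\left(T \right)} = T^{2}$
$194818 + k{\left(j \right)} = 194818 + \left(-10\right)^{2} = 194818 + 100 = 194918$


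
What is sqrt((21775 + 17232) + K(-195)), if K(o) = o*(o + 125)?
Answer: sqrt(52657) ≈ 229.47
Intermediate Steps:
K(o) = o*(125 + o)
sqrt((21775 + 17232) + K(-195)) = sqrt((21775 + 17232) - 195*(125 - 195)) = sqrt(39007 - 195*(-70)) = sqrt(39007 + 13650) = sqrt(52657)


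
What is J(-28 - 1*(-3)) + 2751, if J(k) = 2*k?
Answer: 2701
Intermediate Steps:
J(-28 - 1*(-3)) + 2751 = 2*(-28 - 1*(-3)) + 2751 = 2*(-28 + 3) + 2751 = 2*(-25) + 2751 = -50 + 2751 = 2701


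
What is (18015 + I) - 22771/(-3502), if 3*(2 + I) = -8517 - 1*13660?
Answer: 111649037/10506 ≈ 10627.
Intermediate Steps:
I = -22183/3 (I = -2 + (-8517 - 1*13660)/3 = -2 + (-8517 - 13660)/3 = -2 + (⅓)*(-22177) = -2 - 22177/3 = -22183/3 ≈ -7394.3)
(18015 + I) - 22771/(-3502) = (18015 - 22183/3) - 22771/(-3502) = 31862/3 - 22771*(-1/3502) = 31862/3 + 22771/3502 = 111649037/10506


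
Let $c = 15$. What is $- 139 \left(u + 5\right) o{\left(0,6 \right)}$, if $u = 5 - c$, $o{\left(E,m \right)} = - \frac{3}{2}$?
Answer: $- \frac{2085}{2} \approx -1042.5$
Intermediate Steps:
$o{\left(E,m \right)} = - \frac{3}{2}$ ($o{\left(E,m \right)} = \left(-3\right) \frac{1}{2} = - \frac{3}{2}$)
$u = -10$ ($u = 5 - 15 = -10$)
$- 139 \left(u + 5\right) o{\left(0,6 \right)} = - 139 \left(-10 + 5\right) \left(- \frac{3}{2}\right) = - 139 \left(\left(-5\right) \left(- \frac{3}{2}\right)\right) = \left(-139\right) \frac{15}{2} = - \frac{2085}{2}$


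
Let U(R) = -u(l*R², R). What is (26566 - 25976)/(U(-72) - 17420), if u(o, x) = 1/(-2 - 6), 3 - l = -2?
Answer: -4720/139359 ≈ -0.033869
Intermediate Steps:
l = 5 (l = 3 - 1*(-2) = 3 + 2 = 5)
u(o, x) = -⅛ (u(o, x) = 1/(-8) = -⅛)
U(R) = ⅛ (U(R) = -1*(-⅛) = ⅛)
(26566 - 25976)/(U(-72) - 17420) = (26566 - 25976)/(⅛ - 17420) = 590/(-139359/8) = 590*(-8/139359) = -4720/139359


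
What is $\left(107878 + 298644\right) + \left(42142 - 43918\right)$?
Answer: $404746$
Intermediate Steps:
$\left(107878 + 298644\right) + \left(42142 - 43918\right) = 406522 + \left(42142 - 43918\right) = 406522 - 1776 = 404746$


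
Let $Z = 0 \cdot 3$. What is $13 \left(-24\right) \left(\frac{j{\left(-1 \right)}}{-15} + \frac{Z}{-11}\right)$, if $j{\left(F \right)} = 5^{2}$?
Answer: $520$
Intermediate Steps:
$Z = 0$
$j{\left(F \right)} = 25$
$13 \left(-24\right) \left(\frac{j{\left(-1 \right)}}{-15} + \frac{Z}{-11}\right) = 13 \left(-24\right) \left(\frac{25}{-15} + \frac{0}{-11}\right) = - 312 \left(25 \left(- \frac{1}{15}\right) + 0 \left(- \frac{1}{11}\right)\right) = - 312 \left(- \frac{5}{3} + 0\right) = \left(-312\right) \left(- \frac{5}{3}\right) = 520$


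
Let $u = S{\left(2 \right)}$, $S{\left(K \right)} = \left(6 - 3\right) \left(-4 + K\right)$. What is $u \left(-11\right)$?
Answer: $66$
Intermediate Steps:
$S{\left(K \right)} = -12 + 3 K$ ($S{\left(K \right)} = 3 \left(-4 + K\right) = -12 + 3 K$)
$u = -6$ ($u = -12 + 3 \cdot 2 = -12 + 6 = -6$)
$u \left(-11\right) = \left(-6\right) \left(-11\right) = 66$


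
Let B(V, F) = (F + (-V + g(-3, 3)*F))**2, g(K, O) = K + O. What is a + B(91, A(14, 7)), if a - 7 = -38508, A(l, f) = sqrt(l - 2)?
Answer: -30208 - 364*sqrt(3) ≈ -30838.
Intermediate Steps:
A(l, f) = sqrt(-2 + l)
a = -38501 (a = 7 - 38508 = -38501)
B(V, F) = (F - V)**2 (B(V, F) = (F + (-V + (-3 + 3)*F))**2 = (F + (-V + 0*F))**2 = (F + (-V + 0))**2 = (F - V)**2)
a + B(91, A(14, 7)) = -38501 + (sqrt(-2 + 14) - 1*91)**2 = -38501 + (sqrt(12) - 91)**2 = -38501 + (2*sqrt(3) - 91)**2 = -38501 + (-91 + 2*sqrt(3))**2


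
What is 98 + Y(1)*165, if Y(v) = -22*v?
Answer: -3532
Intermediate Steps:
98 + Y(1)*165 = 98 - 22*1*165 = 98 - 22*165 = 98 - 3630 = -3532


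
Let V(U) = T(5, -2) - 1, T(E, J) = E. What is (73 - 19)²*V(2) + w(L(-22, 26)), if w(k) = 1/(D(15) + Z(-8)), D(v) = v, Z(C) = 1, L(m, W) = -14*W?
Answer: 186625/16 ≈ 11664.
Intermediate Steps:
V(U) = 4 (V(U) = 5 - 1 = 4)
w(k) = 1/16 (w(k) = 1/(15 + 1) = 1/16)
(73 - 19)²*V(2) + w(L(-22, 26)) = (73 - 19)²*4 + 1/16 = 54²*4 + 1/16 = 2916*4 + 1/16 = 11664 + 1/16 = 186625/16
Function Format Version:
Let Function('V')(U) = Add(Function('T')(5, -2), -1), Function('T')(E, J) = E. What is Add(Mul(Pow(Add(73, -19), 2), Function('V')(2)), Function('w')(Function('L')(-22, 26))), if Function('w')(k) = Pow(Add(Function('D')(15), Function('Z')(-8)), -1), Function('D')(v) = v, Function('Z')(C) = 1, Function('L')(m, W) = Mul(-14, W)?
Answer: Rational(186625, 16) ≈ 11664.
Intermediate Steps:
Function('V')(U) = 4 (Function('V')(U) = Add(5, -1) = 4)
Function('w')(k) = Rational(1, 16) (Function('w')(k) = Pow(Add(15, 1), -1) = Pow(16, -1) = Rational(1, 16))
Add(Mul(Pow(Add(73, -19), 2), Function('V')(2)), Function('w')(Function('L')(-22, 26))) = Add(Mul(Pow(Add(73, -19), 2), 4), Rational(1, 16)) = Add(Mul(Pow(54, 2), 4), Rational(1, 16)) = Add(Mul(2916, 4), Rational(1, 16)) = Add(11664, Rational(1, 16)) = Rational(186625, 16)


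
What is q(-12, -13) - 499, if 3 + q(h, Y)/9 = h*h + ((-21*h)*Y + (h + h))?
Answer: -28930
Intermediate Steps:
q(h, Y) = -27 + 9*h² + 18*h - 189*Y*h (q(h, Y) = -27 + 9*(h*h + ((-21*h)*Y + (h + h))) = -27 + 9*(h² + (-21*Y*h + 2*h)) = -27 + 9*(h² + (2*h - 21*Y*h)) = -27 + 9*(h² + 2*h - 21*Y*h) = -27 + (9*h² + 18*h - 189*Y*h) = -27 + 9*h² + 18*h - 189*Y*h)
q(-12, -13) - 499 = (-27 + 9*(-12)² + 18*(-12) - 189*(-13)*(-12)) - 499 = (-27 + 9*144 - 216 - 29484) - 499 = (-27 + 1296 - 216 - 29484) - 499 = -28431 - 499 = -28930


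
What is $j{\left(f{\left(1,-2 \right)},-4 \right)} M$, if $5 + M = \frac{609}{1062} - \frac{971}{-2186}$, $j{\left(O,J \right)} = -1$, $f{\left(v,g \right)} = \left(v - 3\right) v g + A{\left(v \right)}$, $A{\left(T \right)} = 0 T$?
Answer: $\frac{770432}{193461} \approx 3.9824$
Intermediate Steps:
$A{\left(T \right)} = 0$
$f{\left(v,g \right)} = g v \left(-3 + v\right)$ ($f{\left(v,g \right)} = \left(v - 3\right) v g + 0 = \left(-3 + v\right) v g + 0 = v \left(-3 + v\right) g + 0 = g v \left(-3 + v\right) + 0 = g v \left(-3 + v\right)$)
$M = - \frac{770432}{193461}$ ($M = -5 + \left(\frac{609}{1062} - \frac{971}{-2186}\right) = -5 + \left(609 \cdot \frac{1}{1062} - - \frac{971}{2186}\right) = -5 + \left(\frac{203}{354} + \frac{971}{2186}\right) = -5 + \frac{196873}{193461} = - \frac{770432}{193461} \approx -3.9824$)
$j{\left(f{\left(1,-2 \right)},-4 \right)} M = \left(-1\right) \left(- \frac{770432}{193461}\right) = \frac{770432}{193461}$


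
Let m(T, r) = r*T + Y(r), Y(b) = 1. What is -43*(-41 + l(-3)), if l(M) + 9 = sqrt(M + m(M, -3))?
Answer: 2150 - 43*sqrt(7) ≈ 2036.2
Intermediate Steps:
m(T, r) = 1 + T*r (m(T, r) = r*T + 1 = T*r + 1 = 1 + T*r)
l(M) = -9 + sqrt(1 - 2*M) (l(M) = -9 + sqrt(M + (1 + M*(-3))) = -9 + sqrt(M + (1 - 3*M)) = -9 + sqrt(1 - 2*M))
-43*(-41 + l(-3)) = -43*(-41 + (-9 + sqrt(1 - 2*(-3)))) = -43*(-41 + (-9 + sqrt(1 + 6))) = -43*(-41 + (-9 + sqrt(7))) = -43*(-50 + sqrt(7)) = 2150 - 43*sqrt(7)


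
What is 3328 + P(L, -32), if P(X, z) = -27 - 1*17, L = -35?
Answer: 3284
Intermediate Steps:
P(X, z) = -44 (P(X, z) = -27 - 17 = -44)
3328 + P(L, -32) = 3328 - 44 = 3284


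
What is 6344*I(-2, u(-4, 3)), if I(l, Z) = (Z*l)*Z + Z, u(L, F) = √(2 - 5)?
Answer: 38064 + 6344*I*√3 ≈ 38064.0 + 10988.0*I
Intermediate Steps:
u(L, F) = I*√3 (u(L, F) = √(-3) = I*√3)
I(l, Z) = Z + l*Z² (I(l, Z) = l*Z² + Z = Z + l*Z²)
6344*I(-2, u(-4, 3)) = 6344*((I*√3)*(1 + (I*√3)*(-2))) = 6344*((I*√3)*(1 - 2*I*√3)) = 6344*(I*√3*(1 - 2*I*√3)) = 6344*I*√3*(1 - 2*I*√3)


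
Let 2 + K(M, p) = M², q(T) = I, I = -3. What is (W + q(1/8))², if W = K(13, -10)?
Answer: 26896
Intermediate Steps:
q(T) = -3
K(M, p) = -2 + M²
W = 167 (W = -2 + 13² = -2 + 169 = 167)
(W + q(1/8))² = (167 - 3)² = 164² = 26896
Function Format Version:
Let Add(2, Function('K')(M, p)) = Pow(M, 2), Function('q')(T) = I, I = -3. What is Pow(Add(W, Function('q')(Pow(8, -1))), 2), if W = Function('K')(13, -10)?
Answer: 26896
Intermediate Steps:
Function('q')(T) = -3
Function('K')(M, p) = Add(-2, Pow(M, 2))
W = 167 (W = Add(-2, Pow(13, 2)) = Add(-2, 169) = 167)
Pow(Add(W, Function('q')(Pow(8, -1))), 2) = Pow(Add(167, -3), 2) = Pow(164, 2) = 26896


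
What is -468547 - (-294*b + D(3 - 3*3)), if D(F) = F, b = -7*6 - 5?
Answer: -482359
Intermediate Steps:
b = -47 (b = -42 - 5 = -47)
-468547 - (-294*b + D(3 - 3*3)) = -468547 - (-294*(-47) + (3 - 3*3)) = -468547 - (13818 + (3 - 9)) = -468547 - (13818 - 6) = -468547 - 1*13812 = -468547 - 13812 = -482359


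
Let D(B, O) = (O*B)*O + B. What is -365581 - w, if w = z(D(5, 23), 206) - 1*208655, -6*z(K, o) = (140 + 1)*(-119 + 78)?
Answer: -315779/2 ≈ -1.5789e+5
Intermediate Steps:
D(B, O) = B + B*O² (D(B, O) = (B*O)*O + B = B*O² + B = B + B*O²)
z(K, o) = 1927/2 (z(K, o) = -(140 + 1)*(-119 + 78)/6 = -47*(-41)/2 = -⅙*(-5781) = 1927/2)
w = -415383/2 (w = 1927/2 - 1*208655 = 1927/2 - 208655 = -415383/2 ≈ -2.0769e+5)
-365581 - w = -365581 - 1*(-415383/2) = -365581 + 415383/2 = -315779/2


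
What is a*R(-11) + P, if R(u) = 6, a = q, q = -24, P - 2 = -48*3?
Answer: -286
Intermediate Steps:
P = -142 (P = 2 - 48*3 = 2 - 144 = -142)
a = -24
a*R(-11) + P = -24*6 - 142 = -144 - 142 = -286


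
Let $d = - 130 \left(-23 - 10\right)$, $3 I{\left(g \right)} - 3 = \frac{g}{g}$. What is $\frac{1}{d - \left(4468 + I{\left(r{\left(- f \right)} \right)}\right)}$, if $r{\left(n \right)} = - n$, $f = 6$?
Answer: $- \frac{3}{538} \approx -0.0055762$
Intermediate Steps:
$I{\left(g \right)} = \frac{4}{3}$ ($I{\left(g \right)} = 1 + \frac{g \frac{1}{g}}{3} = 1 + \frac{1}{3} \cdot 1 = 1 + \frac{1}{3} = \frac{4}{3}$)
$d = 4290$ ($d = - 130 \left(-23 - 10\right) = \left(-130\right) \left(-33\right) = 4290$)
$\frac{1}{d - \left(4468 + I{\left(r{\left(- f \right)} \right)}\right)} = \frac{1}{4290 - \frac{13408}{3}} = \frac{1}{- \frac{538}{3}} = - \frac{3}{538}$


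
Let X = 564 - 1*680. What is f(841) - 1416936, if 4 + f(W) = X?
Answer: -1417056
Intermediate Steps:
X = -116 (X = 564 - 680 = -116)
f(W) = -120 (f(W) = -4 - 116 = -120)
f(841) - 1416936 = -120 - 1416936 = -1417056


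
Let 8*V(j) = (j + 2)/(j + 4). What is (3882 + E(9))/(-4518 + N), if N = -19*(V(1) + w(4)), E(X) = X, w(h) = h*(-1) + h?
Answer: -51880/60259 ≈ -0.86095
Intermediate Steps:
w(h) = 0 (w(h) = -h + h = 0)
V(j) = (2 + j)/(8*(4 + j)) (V(j) = ((j + 2)/(j + 4))/8 = ((2 + j)/(4 + j))/8 = (2 + j)/(8*(4 + j)))
N = -57/40 (N = -19*((2 + 1)/(8*(4 + 1)) + 0) = -19*((⅛)*3/5 + 0) = -19*((⅛)*(⅕)*3 + 0) = -19*(3/40 + 0) = -19*3/40 = -57/40 ≈ -1.4250)
(3882 + E(9))/(-4518 + N) = (3882 + 9)/(-4518 - 57/40) = 3891/(-180777/40) = 3891*(-40/180777) = -51880/60259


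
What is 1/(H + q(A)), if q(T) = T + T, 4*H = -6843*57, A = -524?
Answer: -4/394243 ≈ -1.0146e-5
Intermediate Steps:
H = -390051/4 (H = (-6843*57)/4 = (¼)*(-390051) = -390051/4 ≈ -97513.)
q(T) = 2*T
1/(H + q(A)) = 1/(-390051/4 + 2*(-524)) = 1/(-390051/4 - 1048) = 1/(-394243/4) = -4/394243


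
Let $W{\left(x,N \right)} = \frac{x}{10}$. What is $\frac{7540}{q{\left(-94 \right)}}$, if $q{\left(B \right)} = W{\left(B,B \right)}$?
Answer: $- \frac{37700}{47} \approx -802.13$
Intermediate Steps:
$W{\left(x,N \right)} = \frac{x}{10}$ ($W{\left(x,N \right)} = x \frac{1}{10} = \frac{x}{10}$)
$q{\left(B \right)} = \frac{B}{10}$
$\frac{7540}{q{\left(-94 \right)}} = \frac{7540}{\frac{1}{10} \left(-94\right)} = \frac{7540}{- \frac{47}{5}} = 7540 \left(- \frac{5}{47}\right) = - \frac{37700}{47}$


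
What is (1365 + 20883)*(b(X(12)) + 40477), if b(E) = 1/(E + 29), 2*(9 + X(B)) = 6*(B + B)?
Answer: 20712248370/23 ≈ 9.0053e+8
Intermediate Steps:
X(B) = -9 + 6*B (X(B) = -9 + (6*(B + B))/2 = -9 + (6*(2*B))/2 = -9 + (12*B)/2 = -9 + 6*B)
b(E) = 1/(29 + E)
(1365 + 20883)*(b(X(12)) + 40477) = (1365 + 20883)*(1/(29 + (-9 + 6*12)) + 40477) = 22248*(1/(29 + (-9 + 72)) + 40477) = 22248*(1/(29 + 63) + 40477) = 22248*(1/92 + 40477) = 22248*(3723885/92) = 20712248370/23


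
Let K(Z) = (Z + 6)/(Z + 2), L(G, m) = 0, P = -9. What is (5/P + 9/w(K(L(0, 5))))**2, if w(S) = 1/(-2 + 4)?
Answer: 24649/81 ≈ 304.31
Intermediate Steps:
K(Z) = (6 + Z)/(2 + Z)
w(S) = 1/2
(5/P + 9/w(K(L(0, 5))))**2 = (5/(-9) + 9/(1/2))**2 = (5*(-1/9) + 9*2)**2 = (-5/9 + 18)**2 = (157/9)**2 = 24649/81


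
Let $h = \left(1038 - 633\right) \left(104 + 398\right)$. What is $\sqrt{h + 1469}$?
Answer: $\sqrt{204779} \approx 452.52$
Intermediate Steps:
$h = 203310$ ($h = 405 \cdot 502 = 203310$)
$\sqrt{h + 1469} = \sqrt{203310 + 1469} = \sqrt{204779}$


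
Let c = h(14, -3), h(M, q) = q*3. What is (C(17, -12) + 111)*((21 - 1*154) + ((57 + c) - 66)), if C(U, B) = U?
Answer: -19328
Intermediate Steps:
h(M, q) = 3*q
c = -9 (c = 3*(-3) = -9)
(C(17, -12) + 111)*((21 - 1*154) + ((57 + c) - 66)) = (17 + 111)*((21 - 1*154) + ((57 - 9) - 66)) = 128*((21 - 154) + (48 - 66)) = 128*(-133 - 18) = 128*(-151) = -19328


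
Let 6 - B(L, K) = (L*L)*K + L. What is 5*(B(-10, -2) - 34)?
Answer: 910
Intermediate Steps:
B(L, K) = 6 - L - K*L² (B(L, K) = 6 - ((L*L)*K + L) = 6 - (L²*K + L) = 6 - (K*L² + L) = 6 - (L + K*L²) = 6 + (-L - K*L²) = 6 - L - K*L²)
5*(B(-10, -2) - 34) = 5*((6 - 1*(-10) - 1*(-2)*(-10)²) - 34) = 5*((6 + 10 - 1*(-2)*100) - 34) = 5*((6 + 10 + 200) - 34) = 5*(216 - 34) = 5*182 = 910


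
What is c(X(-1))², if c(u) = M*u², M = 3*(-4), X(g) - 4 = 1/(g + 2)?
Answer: 90000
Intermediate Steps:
X(g) = 4 + 1/(2 + g) (X(g) = 4 + 1/(g + 2) = 4 + 1/(2 + g))
M = -12
c(u) = -12*u²
c(X(-1))² = (-12*(9 + 4*(-1))²/(2 - 1)²)² = (-12*(9 - 4)²)² = (-12*(1*5)²)² = (-12*5²)² = (-12*25)² = (-300)² = 90000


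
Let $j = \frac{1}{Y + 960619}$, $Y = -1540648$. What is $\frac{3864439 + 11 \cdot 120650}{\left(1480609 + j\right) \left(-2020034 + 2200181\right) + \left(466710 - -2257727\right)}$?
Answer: $\frac{1003757392027}{51570377222148231} \approx 1.9464 \cdot 10^{-5}$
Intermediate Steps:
$j = - \frac{1}{580029}$ ($j = \frac{1}{-1540648 + 960619} = \frac{1}{-580029} = - \frac{1}{580029} \approx -1.7241 \cdot 10^{-6}$)
$\frac{3864439 + 11 \cdot 120650}{\left(1480609 + j\right) \left(-2020034 + 2200181\right) + \left(466710 - -2257727\right)} = \frac{3864439 + 11 \cdot 120650}{\left(1480609 - \frac{1}{580029}\right) \left(-2020034 + 2200181\right) + \left(466710 - -2257727\right)} = \frac{3864439 + 1327150}{\frac{858796157660}{580029} \cdot 180147 + \left(466710 + 2257727\right)} = \frac{5191589}{\frac{51569850471325340}{193343} + 2724437} = \frac{5191589}{\frac{51570377222148231}{193343}} = 5191589 \cdot \frac{193343}{51570377222148231} = \frac{1003757392027}{51570377222148231}$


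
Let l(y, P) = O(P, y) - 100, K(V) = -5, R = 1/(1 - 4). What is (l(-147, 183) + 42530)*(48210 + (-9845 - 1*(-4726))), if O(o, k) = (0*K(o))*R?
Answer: 1828351130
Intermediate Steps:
R = -⅓ (R = 1/(-3) = -⅓ ≈ -0.33333)
O(o, k) = 0 (O(o, k) = (0*(-5))*(-⅓) = 0*(-⅓) = 0)
l(y, P) = -100 (l(y, P) = 0 - 100 = -100)
(l(-147, 183) + 42530)*(48210 + (-9845 - 1*(-4726))) = (-100 + 42530)*(48210 + (-9845 - 1*(-4726))) = 42430*(48210 + (-9845 + 4726)) = 42430*(48210 - 5119) = 42430*43091 = 1828351130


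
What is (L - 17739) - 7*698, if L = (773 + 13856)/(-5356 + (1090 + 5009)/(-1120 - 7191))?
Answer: -1007382395994/44519815 ≈ -22628.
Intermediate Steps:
L = -121581619/44519815 (L = 14629/(-5356 + 6099/(-8311)) = 14629/(-5356 + 6099*(-1/8311)) = 14629/(-5356 - 6099/8311) = 14629/(-44519815/8311) = 14629*(-8311/44519815) = -121581619/44519815 ≈ -2.7310)
(L - 17739) - 7*698 = (-121581619/44519815 - 17739) - 7*698 = -789858579904/44519815 - 4886 = -1007382395994/44519815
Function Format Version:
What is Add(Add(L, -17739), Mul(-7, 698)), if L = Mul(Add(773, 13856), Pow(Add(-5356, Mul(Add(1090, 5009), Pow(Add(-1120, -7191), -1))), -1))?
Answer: Rational(-1007382395994, 44519815) ≈ -22628.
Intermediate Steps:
L = Rational(-121581619, 44519815) (L = Mul(14629, Pow(Add(-5356, Mul(6099, Pow(-8311, -1))), -1)) = Mul(14629, Pow(Add(-5356, Mul(6099, Rational(-1, 8311))), -1)) = Mul(14629, Pow(Add(-5356, Rational(-6099, 8311)), -1)) = Mul(14629, Pow(Rational(-44519815, 8311), -1)) = Mul(14629, Rational(-8311, 44519815)) = Rational(-121581619, 44519815) ≈ -2.7310)
Add(Add(L, -17739), Mul(-7, 698)) = Add(Add(Rational(-121581619, 44519815), -17739), Mul(-7, 698)) = Add(Rational(-789858579904, 44519815), -4886) = Rational(-1007382395994, 44519815)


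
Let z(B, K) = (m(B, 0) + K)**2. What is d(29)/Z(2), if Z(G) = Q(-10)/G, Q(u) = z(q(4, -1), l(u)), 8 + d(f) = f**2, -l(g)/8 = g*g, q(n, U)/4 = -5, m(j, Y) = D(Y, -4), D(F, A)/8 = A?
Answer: 833/346112 ≈ 0.0024067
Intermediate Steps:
D(F, A) = 8*A
m(j, Y) = -32 (m(j, Y) = 8*(-4) = -32)
q(n, U) = -20 (q(n, U) = 4*(-5) = -20)
l(g) = -8*g**2 (l(g) = -8*g*g = -8*g**2)
d(f) = -8 + f**2
z(B, K) = (-32 + K)**2
Q(u) = (-32 - 8*u**2)**2
Z(G) = 692224/G (Z(G) = (64*(4 + (-10)**2)**2)/G = (64*(4 + 100)**2)/G = (64*104**2)/G = (64*10816)/G = 692224/G)
d(29)/Z(2) = (-8 + 29**2)/((692224/2)) = (-8 + 841)/((692224*(1/2))) = 833/346112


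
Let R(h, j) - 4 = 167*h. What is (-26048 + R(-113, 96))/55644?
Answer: -44915/55644 ≈ -0.80719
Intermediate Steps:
R(h, j) = 4 + 167*h
(-26048 + R(-113, 96))/55644 = (-26048 + (4 + 167*(-113)))/55644 = (-26048 + (4 - 18871))*(1/55644) = (-26048 - 18867)*(1/55644) = -44915*1/55644 = -44915/55644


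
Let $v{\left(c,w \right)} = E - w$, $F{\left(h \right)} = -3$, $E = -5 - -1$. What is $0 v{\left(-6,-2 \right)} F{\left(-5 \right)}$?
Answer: $0$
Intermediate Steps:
$E = -4$ ($E = -5 + 1 = -4$)
$v{\left(c,w \right)} = -4 - w$
$0 v{\left(-6,-2 \right)} F{\left(-5 \right)} = 0 \left(-4 - -2\right) \left(-3\right) = 0 \left(-4 + 2\right) \left(-3\right) = 0 \left(-2\right) \left(-3\right) = 0 \left(-3\right) = 0$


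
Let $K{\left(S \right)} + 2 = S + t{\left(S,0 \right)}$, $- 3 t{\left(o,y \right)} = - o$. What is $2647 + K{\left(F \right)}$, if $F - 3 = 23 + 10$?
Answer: $2693$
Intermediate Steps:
$t{\left(o,y \right)} = \frac{o}{3}$ ($t{\left(o,y \right)} = - \frac{\left(-1\right) o}{3} = \frac{o}{3}$)
$F = 36$ ($F = 3 + \left(23 + 10\right) = 3 + 33 = 36$)
$K{\left(S \right)} = -2 + \frac{4 S}{3}$ ($K{\left(S \right)} = -2 + \left(S + \frac{S}{3}\right) = -2 + \frac{4 S}{3}$)
$2647 + K{\left(F \right)} = 2647 + \left(-2 + \frac{4}{3} \cdot 36\right) = 2647 + \left(-2 + 48\right) = 2647 + 46 = 2693$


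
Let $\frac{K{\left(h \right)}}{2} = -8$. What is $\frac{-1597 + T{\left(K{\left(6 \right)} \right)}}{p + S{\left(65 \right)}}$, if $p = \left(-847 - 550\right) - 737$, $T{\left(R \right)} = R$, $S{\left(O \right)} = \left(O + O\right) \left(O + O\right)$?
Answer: $- \frac{1613}{14766} \approx -0.10924$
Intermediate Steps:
$S{\left(O \right)} = 4 O^{2}$ ($S{\left(O \right)} = 2 O 2 O = 4 O^{2}$)
$K{\left(h \right)} = -16$ ($K{\left(h \right)} = 2 \left(-8\right) = -16$)
$p = -2134$ ($p = -1397 - 737 = -2134$)
$\frac{-1597 + T{\left(K{\left(6 \right)} \right)}}{p + S{\left(65 \right)}} = \frac{-1597 - 16}{-2134 + 4 \cdot 65^{2}} = - \frac{1613}{-2134 + 4 \cdot 4225} = - \frac{1613}{-2134 + 16900} = - \frac{1613}{14766}$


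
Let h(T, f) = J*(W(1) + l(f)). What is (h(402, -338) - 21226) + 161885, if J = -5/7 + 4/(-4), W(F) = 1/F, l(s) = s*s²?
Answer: 66336895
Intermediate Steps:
l(s) = s³
J = -12/7 (J = -5*⅐ + 4*(-¼) = -5/7 - 1 = -12/7 ≈ -1.7143)
h(T, f) = -12/7 - 12*f³/7 (h(T, f) = -12*(1/1 + f³)/7 = -12*(1 + f³)/7 = -12/7 - 12*f³/7)
(h(402, -338) - 21226) + 161885 = ((-12/7 - 12/7*(-338)³) - 21226) + 161885 = ((-12/7 - 12/7*(-38614472)) - 21226) + 161885 = ((-12/7 + 463373664/7) - 21226) + 161885 = (66196236 - 21226) + 161885 = 66175010 + 161885 = 66336895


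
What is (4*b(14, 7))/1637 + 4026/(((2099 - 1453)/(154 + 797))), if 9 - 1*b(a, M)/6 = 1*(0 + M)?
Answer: 3133827735/528751 ≈ 5926.9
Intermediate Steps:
b(a, M) = 54 - 6*M (b(a, M) = 54 - 6*(0 + M) = 54 - 6*M)
(4*b(14, 7))/1637 + 4026/(((2099 - 1453)/(154 + 797))) = (4*(54 - 6*7))/1637 + 4026/(((2099 - 1453)/(154 + 797))) = (4*(54 - 42))*(1/1637) + 4026/((646/951)) = (4*12)*(1/1637) + 4026/((646*(1/951))) = 48*(1/1637) + 4026/(646/951) = 48/1637 + 4026*(951/646) = 48/1637 + 1914363/323 = 3133827735/528751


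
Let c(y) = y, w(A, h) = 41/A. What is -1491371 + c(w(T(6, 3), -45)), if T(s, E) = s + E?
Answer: -13422298/9 ≈ -1.4914e+6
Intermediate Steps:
T(s, E) = E + s
-1491371 + c(w(T(6, 3), -45)) = -1491371 + 41/(3 + 6) = -1491371 + 41/9 = -13422298/9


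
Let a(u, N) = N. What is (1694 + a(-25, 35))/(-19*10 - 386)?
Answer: -1729/576 ≈ -3.0017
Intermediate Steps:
(1694 + a(-25, 35))/(-19*10 - 386) = (1694 + 35)/(-19*10 - 386) = 1729/(-190 - 386) = 1729/(-576) = 1729*(-1/576) = -1729/576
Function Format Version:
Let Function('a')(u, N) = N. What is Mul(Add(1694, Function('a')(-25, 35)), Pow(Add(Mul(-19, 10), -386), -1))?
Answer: Rational(-1729, 576) ≈ -3.0017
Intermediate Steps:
Mul(Add(1694, Function('a')(-25, 35)), Pow(Add(Mul(-19, 10), -386), -1)) = Mul(Add(1694, 35), Pow(Add(Mul(-19, 10), -386), -1)) = Mul(1729, Pow(Add(-190, -386), -1)) = Mul(1729, Pow(-576, -1)) = Mul(1729, Rational(-1, 576)) = Rational(-1729, 576)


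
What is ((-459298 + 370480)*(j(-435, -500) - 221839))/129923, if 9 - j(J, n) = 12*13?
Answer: 19716352548/129923 ≈ 1.5175e+5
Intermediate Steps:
j(J, n) = -147 (j(J, n) = 9 - 12*13 = 9 - 1*156 = 9 - 156 = -147)
((-459298 + 370480)*(j(-435, -500) - 221839))/129923 = ((-459298 + 370480)*(-147 - 221839))/129923 = -88818*(-221986)*(1/129923) = 19716352548*(1/129923) = 19716352548/129923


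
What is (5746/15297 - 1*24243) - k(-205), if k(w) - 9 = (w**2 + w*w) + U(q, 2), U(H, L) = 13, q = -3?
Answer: -1656888809/15297 ≈ -1.0831e+5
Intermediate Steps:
k(w) = 22 + 2*w**2 (k(w) = 9 + ((w**2 + w*w) + 13) = 9 + ((w**2 + w**2) + 13) = 9 + (2*w**2 + 13) = 9 + (13 + 2*w**2) = 22 + 2*w**2)
(5746/15297 - 1*24243) - k(-205) = (5746/15297 - 1*24243) - (22 + 2*(-205)**2) = (5746*(1/15297) - 24243) - (22 + 2*42025) = (5746/15297 - 24243) - (22 + 84050) = -370839425/15297 - 1*84072 = -370839425/15297 - 84072 = -1656888809/15297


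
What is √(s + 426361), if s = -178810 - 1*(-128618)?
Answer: √376169 ≈ 613.33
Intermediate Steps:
s = -50192 (s = -178810 + 128618 = -50192)
√(s + 426361) = √(-50192 + 426361) = √376169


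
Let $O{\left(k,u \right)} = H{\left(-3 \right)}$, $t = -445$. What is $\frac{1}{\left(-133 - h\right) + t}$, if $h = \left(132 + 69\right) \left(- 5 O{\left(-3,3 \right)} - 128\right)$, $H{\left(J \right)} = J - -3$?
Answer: $\frac{1}{25150} \approx 3.9761 \cdot 10^{-5}$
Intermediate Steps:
$H{\left(J \right)} = 3 + J$ ($H{\left(J \right)} = J + 3 = 3 + J$)
$O{\left(k,u \right)} = 0$ ($O{\left(k,u \right)} = 3 - 3 = 0$)
$h = -25728$ ($h = \left(132 + 69\right) \left(\left(-5\right) 0 - 128\right) = 201 \left(0 - 128\right) = 201 \left(-128\right) = -25728$)
$\frac{1}{\left(-133 - h\right) + t} = \frac{1}{\left(-133 - -25728\right) - 445} = \frac{1}{\left(-133 + 25728\right) - 445} = \frac{1}{25595 - 445} = \frac{1}{25150}$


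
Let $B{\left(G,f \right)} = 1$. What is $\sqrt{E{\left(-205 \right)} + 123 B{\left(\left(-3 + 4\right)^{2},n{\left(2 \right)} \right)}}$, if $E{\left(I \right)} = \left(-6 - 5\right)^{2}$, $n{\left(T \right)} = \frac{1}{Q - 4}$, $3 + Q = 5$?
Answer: $2 \sqrt{61} \approx 15.62$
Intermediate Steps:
$Q = 2$ ($Q = -3 + 5 = 2$)
$n{\left(T \right)} = - \frac{1}{2}$ ($n{\left(T \right)} = \frac{1}{2 - 4} = \frac{1}{-2} = - \frac{1}{2}$)
$E{\left(I \right)} = 121$ ($E{\left(I \right)} = \left(-11\right)^{2} = 121$)
$\sqrt{E{\left(-205 \right)} + 123 B{\left(\left(-3 + 4\right)^{2},n{\left(2 \right)} \right)}} = \sqrt{121 + 123 \cdot 1} = \sqrt{121 + 123} = \sqrt{244} = 2 \sqrt{61}$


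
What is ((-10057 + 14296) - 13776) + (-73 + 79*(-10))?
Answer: -10400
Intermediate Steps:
((-10057 + 14296) - 13776) + (-73 + 79*(-10)) = (4239 - 13776) + (-73 - 790) = -9537 - 863 = -10400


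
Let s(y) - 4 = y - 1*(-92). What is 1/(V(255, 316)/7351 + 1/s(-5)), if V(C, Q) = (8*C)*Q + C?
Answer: 668941/58692796 ≈ 0.011397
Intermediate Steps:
V(C, Q) = C + 8*C*Q (V(C, Q) = 8*C*Q + C = C + 8*C*Q)
s(y) = 96 + y (s(y) = 4 + (y - 1*(-92)) = 4 + (y + 92) = 4 + (92 + y) = 96 + y)
1/(V(255, 316)/7351 + 1/s(-5)) = 1/((255*(1 + 8*316))/7351 + 1/(96 - 5)) = 1/((255*(1 + 2528))*(1/7351) + 1/91) = 1/((255*2529)*(1/7351) + 1/91) = 1/(644895*(1/7351) + 1/91) = 1/(644895/7351 + 1/91) = 1/(58692796/668941) = 668941/58692796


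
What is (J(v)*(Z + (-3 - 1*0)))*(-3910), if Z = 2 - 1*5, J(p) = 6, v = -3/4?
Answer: 140760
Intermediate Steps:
v = -¾ (v = -3*¼ = -¾ ≈ -0.75000)
Z = -3 (Z = 2 - 5 = -3)
(J(v)*(Z + (-3 - 1*0)))*(-3910) = (6*(-3 + (-3 - 1*0)))*(-3910) = (6*(-3 + (-3 + 0)))*(-3910) = (6*(-3 - 3))*(-3910) = (6*(-6))*(-3910) = -36*(-3910) = 140760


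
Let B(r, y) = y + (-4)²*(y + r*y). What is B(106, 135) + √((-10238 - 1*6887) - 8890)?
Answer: 231255 + 11*I*√215 ≈ 2.3126e+5 + 161.29*I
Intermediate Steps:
B(r, y) = 17*y + 16*r*y (B(r, y) = y + 16*(y + r*y) = y + (16*y + 16*r*y) = 17*y + 16*r*y)
B(106, 135) + √((-10238 - 1*6887) - 8890) = 135*(17 + 16*106) + √((-10238 - 1*6887) - 8890) = 135*(17 + 1696) + √((-10238 - 6887) - 8890) = 135*1713 + √(-17125 - 8890) = 231255 + √(-26015) = 231255 + 11*I*√215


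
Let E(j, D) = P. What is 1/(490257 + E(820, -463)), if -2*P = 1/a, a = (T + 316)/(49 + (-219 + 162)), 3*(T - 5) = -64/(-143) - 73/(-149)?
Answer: 5134654/2517300129999 ≈ 2.0397e-6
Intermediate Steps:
T = 339580/63921 (T = 5 + (-64/(-143) - 73/(-149))/3 = 5 + (-64*(-1/143) - 73*(-1/149))/3 = 5 + (64/143 + 73/149)/3 = 5 + (⅓)*(19975/21307) = 5 + 19975/63921 = 339580/63921 ≈ 5.3125)
a = -2567327/63921 (a = (339580/63921 + 316)/(49 + (-219 + 162)) = 20538616/(63921*(49 - 57)) = (20538616/63921)/(-8) = (20538616/63921)*(-⅛) = -2567327/63921 ≈ -40.164)
P = 63921/5134654 (P = -1/(2*(-2567327/63921)) = -½*(-63921/2567327) = 63921/5134654 ≈ 0.012449)
E(j, D) = 63921/5134654
1/(490257 + E(820, -463)) = 1/(490257 + 63921/5134654) = 1/(2517300129999/5134654) = 5134654/2517300129999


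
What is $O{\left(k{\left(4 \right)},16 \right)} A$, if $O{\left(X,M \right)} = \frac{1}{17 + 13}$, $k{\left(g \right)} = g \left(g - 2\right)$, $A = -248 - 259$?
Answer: $- \frac{169}{10} \approx -16.9$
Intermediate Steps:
$A = -507$ ($A = -248 - 259 = -507$)
$k{\left(g \right)} = g \left(-2 + g\right)$
$O{\left(X,M \right)} = \frac{1}{30}$
$O{\left(k{\left(4 \right)},16 \right)} A = \frac{1}{30} \left(-507\right) = - \frac{169}{10}$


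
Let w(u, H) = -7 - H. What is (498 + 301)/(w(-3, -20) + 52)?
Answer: 799/65 ≈ 12.292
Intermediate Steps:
(498 + 301)/(w(-3, -20) + 52) = (498 + 301)/((-7 - 1*(-20)) + 52) = 799/((-7 + 20) + 52) = 799/(13 + 52) = 799/65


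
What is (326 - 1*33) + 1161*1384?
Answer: 1607117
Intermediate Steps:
(326 - 1*33) + 1161*1384 = (326 - 33) + 1606824 = 293 + 1606824 = 1607117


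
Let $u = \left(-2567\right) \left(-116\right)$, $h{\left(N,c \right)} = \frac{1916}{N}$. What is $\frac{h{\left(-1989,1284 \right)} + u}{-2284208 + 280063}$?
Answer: $- \frac{592266592}{3986244405} \approx -0.14858$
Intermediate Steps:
$u = 297772$
$\frac{h{\left(-1989,1284 \right)} + u}{-2284208 + 280063} = \frac{\frac{1916}{-1989} + 297772}{-2284208 + 280063} = \frac{1916 \left(- \frac{1}{1989}\right) + 297772}{-2004145} = \left(- \frac{1916}{1989} + 297772\right) \left(- \frac{1}{2004145}\right) = \frac{592266592}{1989} \left(- \frac{1}{2004145}\right) = - \frac{592266592}{3986244405}$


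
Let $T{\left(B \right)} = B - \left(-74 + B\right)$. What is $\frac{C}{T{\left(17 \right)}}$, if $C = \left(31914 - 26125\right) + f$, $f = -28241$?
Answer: $- \frac{11226}{37} \approx -303.41$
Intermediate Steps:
$T{\left(B \right)} = 74$ ($T{\left(B \right)} = B - \left(-74 + B\right) = 74$)
$C = -22452$ ($C = \left(31914 - 26125\right) - 28241 = 5789 - 28241 = -22452$)
$\frac{C}{T{\left(17 \right)}} = - \frac{22452}{74} = \left(-22452\right) \frac{1}{74} = - \frac{11226}{37}$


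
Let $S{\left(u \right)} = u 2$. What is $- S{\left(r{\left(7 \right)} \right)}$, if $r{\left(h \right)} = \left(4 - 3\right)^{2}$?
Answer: $-2$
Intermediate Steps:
$r{\left(h \right)} = 1$ ($r{\left(h \right)} = 1^{2} = 1$)
$S{\left(u \right)} = 2 u$
$- S{\left(r{\left(7 \right)} \right)} = - 2 \cdot 1 = \left(-1\right) 2 = -2$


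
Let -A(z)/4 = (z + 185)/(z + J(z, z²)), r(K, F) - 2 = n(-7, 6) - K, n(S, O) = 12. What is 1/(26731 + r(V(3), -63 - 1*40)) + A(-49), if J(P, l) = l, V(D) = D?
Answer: -101009/436786 ≈ -0.23126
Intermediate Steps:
r(K, F) = 14 - K (r(K, F) = 2 + (12 - K) = 14 - K)
A(z) = -4*(185 + z)/(z + z²) (A(z) = -4*(z + 185)/(z + z²) = -4*(185 + z)/(z + z²))
1/(26731 + r(V(3), -63 - 1*40)) + A(-49) = 1/(26731 + (14 - 1*3)) + 4*(-185 - 1*(-49))/(-49*(1 - 49)) = 1/(26731 + (14 - 3)) + 4*(-1/49)*(-185 + 49)/(-48) = 1/(26731 + 11) + 4*(-1/49)*(-1/48)*(-136) = 1/26742 - 34/147 = -101009/436786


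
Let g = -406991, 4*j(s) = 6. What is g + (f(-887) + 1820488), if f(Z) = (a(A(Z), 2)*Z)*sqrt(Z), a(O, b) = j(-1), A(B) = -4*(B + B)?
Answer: 1413497 - 2661*I*sqrt(887)/2 ≈ 1.4135e+6 - 39626.0*I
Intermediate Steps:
j(s) = 3/2 (j(s) = (1/4)*6 = 3/2)
A(B) = -8*B
a(O, b) = 3/2
f(Z) = 3*Z**(3/2)/2 (f(Z) = (3*Z/2)*sqrt(Z) = 3*Z**(3/2)/2)
g + (f(-887) + 1820488) = -406991 + (3*(-887)**(3/2)/2 + 1820488) = -406991 + (3*(-887*I*sqrt(887))/2 + 1820488) = -406991 + (-2661*I*sqrt(887)/2 + 1820488) = -406991 + (1820488 - 2661*I*sqrt(887)/2) = 1413497 - 2661*I*sqrt(887)/2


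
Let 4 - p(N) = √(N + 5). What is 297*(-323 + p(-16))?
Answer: -94743 - 297*I*√11 ≈ -94743.0 - 985.04*I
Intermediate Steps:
p(N) = 4 - √(5 + N) (p(N) = 4 - √(N + 5) = 4 - √(5 + N))
297*(-323 + p(-16)) = 297*(-323 + (4 - √(5 - 16))) = 297*(-323 + (4 - √(-11))) = 297*(-323 + (4 - I*√11)) = 297*(-319 - I*√11) = -94743 - 297*I*√11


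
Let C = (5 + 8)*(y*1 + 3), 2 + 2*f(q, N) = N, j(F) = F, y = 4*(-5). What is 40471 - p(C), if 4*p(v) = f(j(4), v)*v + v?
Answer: 274927/8 ≈ 34366.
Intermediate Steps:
y = -20
f(q, N) = -1 + N/2
C = -221 (C = (5 + 8)*(-20*1 + 3) = 13*(-20 + 3) = 13*(-17) = -221)
p(v) = v/4 + v*(-1 + v/2)/4 (p(v) = ((-1 + v/2)*v + v)/4 = (v*(-1 + v/2) + v)/4 = (v + v*(-1 + v/2))/4 = v/4 + v*(-1 + v/2)/4)
40471 - p(C) = 40471 - (-221)²/8 = 40471 - 48841/8 = 274927/8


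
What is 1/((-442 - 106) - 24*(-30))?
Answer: 1/172 ≈ 0.0058140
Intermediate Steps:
1/((-442 - 106) - 24*(-30)) = 1/(-548 + 720) = 1/172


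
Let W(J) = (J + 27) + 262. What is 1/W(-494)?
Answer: -1/205 ≈ -0.0048781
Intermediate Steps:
W(J) = 289 + J (W(J) = (27 + J) + 262 = 289 + J)
1/W(-494) = 1/(289 - 494) = 1/(-205) = -1/205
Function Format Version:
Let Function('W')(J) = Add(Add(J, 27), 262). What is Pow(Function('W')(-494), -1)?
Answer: Rational(-1, 205) ≈ -0.0048781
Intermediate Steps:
Function('W')(J) = Add(289, J) (Function('W')(J) = Add(Add(27, J), 262) = Add(289, J))
Pow(Function('W')(-494), -1) = Pow(Add(289, -494), -1) = Pow(-205, -1) = Rational(-1, 205)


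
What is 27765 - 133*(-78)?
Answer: 38139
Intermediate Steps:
27765 - 133*(-78) = 27765 + 10374 = 38139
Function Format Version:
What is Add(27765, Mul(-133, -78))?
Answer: 38139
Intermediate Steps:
Add(27765, Mul(-133, -78)) = Add(27765, 10374) = 38139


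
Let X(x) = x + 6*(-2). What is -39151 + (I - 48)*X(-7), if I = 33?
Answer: -38866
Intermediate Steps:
X(x) = -12 + x (X(x) = x - 12 = -12 + x)
-39151 + (I - 48)*X(-7) = -39151 + (33 - 48)*(-12 - 7) = -39151 - 15*(-19) = -39151 + 285 = -38866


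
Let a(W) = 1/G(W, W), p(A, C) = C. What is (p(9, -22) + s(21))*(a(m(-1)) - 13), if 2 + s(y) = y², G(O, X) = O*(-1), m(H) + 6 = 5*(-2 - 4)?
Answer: -64913/12 ≈ -5409.4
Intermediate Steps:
m(H) = -36 (m(H) = -6 + 5*(-2 - 4) = -6 + 5*(-6) = -6 - 30 = -36)
G(O, X) = -O
s(y) = -2 + y²
a(W) = -1/W (a(W) = 1/(-W) = -1/W)
(p(9, -22) + s(21))*(a(m(-1)) - 13) = (-22 + (-2 + 21²))*(-1/(-36) - 13) = (-22 + (-2 + 441))*(-1*(-1/36) - 13) = (-22 + 439)*(1/36 - 13) = 417*(-467/36) = -64913/12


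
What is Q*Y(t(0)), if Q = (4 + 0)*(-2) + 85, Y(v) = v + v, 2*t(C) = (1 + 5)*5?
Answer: 2310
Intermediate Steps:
t(C) = 15 (t(C) = ((1 + 5)*5)/2 = (6*5)/2 = (½)*30 = 15)
Y(v) = 2*v
Q = 77 (Q = 4*(-2) + 85 = -8 + 85 = 77)
Q*Y(t(0)) = 77*(2*15) = 77*30 = 2310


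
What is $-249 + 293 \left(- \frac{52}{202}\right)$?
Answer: $- \frac{32767}{101} \approx -324.43$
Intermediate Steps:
$-249 + 293 \left(- \frac{52}{202}\right) = -249 + 293 \left(\left(-52\right) \frac{1}{202}\right) = -249 + 293 \left(- \frac{26}{101}\right) = -249 - \frac{7618}{101} = - \frac{32767}{101}$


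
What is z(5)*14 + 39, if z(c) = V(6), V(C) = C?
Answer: 123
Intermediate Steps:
z(c) = 6
z(5)*14 + 39 = 6*14 + 39 = 84 + 39 = 123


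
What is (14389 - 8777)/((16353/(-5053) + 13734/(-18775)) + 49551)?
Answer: 133102715225/1175132665212 ≈ 0.11327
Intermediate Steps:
(14389 - 8777)/((16353/(-5053) + 13734/(-18775)) + 49551) = 5612/((16353*(-1/5053) + 13734*(-1/18775)) + 49551) = 5612/((-16353/5053 - 13734/18775) + 49551) = 5612/(-376425477/94870075 + 49551) = 5612/(4700530660848/94870075) = 5612*(94870075/4700530660848) = 133102715225/1175132665212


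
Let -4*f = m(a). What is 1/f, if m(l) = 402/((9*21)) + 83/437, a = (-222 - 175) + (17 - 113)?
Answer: -110124/63787 ≈ -1.7264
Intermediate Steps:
a = -493 (a = -397 - 96 = -493)
m(l) = 63787/27531 (m(l) = 402/189 + 83*(1/437) = 402*(1/189) + 83/437 = 134/63 + 83/437 = 63787/27531)
f = -63787/110124 (f = -¼*63787/27531 = -63787/110124 ≈ -0.57923)
1/f = 1/(-63787/110124) = -110124/63787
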